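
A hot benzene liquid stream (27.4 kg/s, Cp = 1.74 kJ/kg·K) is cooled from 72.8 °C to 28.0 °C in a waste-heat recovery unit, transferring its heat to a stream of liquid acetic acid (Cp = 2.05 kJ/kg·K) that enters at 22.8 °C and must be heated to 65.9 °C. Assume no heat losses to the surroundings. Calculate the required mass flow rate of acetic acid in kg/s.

ṁ_c = 24.2 kg/s

Heat released by hot stream: Q = 27.4 × 1.74 × (72.8 − 28.0) = 2135.9 kJ/s
Energy balance on cold side (adiabatic exchanger): Q = ṁ_c·Cp_c·(T_c,out − T_c,in)
ṁ_c = 2135.9 / [2.05 × (65.9 − 22.8)] = 24.174 kg/s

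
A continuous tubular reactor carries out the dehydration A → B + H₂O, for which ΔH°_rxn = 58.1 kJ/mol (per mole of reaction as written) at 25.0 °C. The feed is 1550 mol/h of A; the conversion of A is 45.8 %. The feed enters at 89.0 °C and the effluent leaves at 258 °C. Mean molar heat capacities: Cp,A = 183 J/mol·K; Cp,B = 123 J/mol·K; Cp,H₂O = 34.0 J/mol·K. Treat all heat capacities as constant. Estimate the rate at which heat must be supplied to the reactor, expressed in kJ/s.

Q_in = 23.6 kJ/s

Extent of reaction ξ = 0.458 × 1550 = 709.9 mol/h
Reaction term: ξ·ΔH°_rxn = 709.9 × 58.1 = 41245 kJ/h
Sensible, feed 89.0→25 °C: -18154 kJ/h
Outlet flows (mol/h): A 840.1, B 709.9, H₂O 709.9
Sensible, products 25→258 °C: 61790 kJ/h
Q = ΔH = 84881 kJ/h = 23.578 kW
Heat supplied = 23.578 kJ/s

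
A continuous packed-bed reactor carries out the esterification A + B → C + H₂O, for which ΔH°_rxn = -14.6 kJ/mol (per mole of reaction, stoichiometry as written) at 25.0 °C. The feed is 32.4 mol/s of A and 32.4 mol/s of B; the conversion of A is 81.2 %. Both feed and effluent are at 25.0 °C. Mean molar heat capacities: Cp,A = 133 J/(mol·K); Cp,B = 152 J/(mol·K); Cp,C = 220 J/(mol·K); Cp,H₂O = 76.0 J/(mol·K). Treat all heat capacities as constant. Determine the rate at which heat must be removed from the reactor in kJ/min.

Q_out = 23000 kJ/min

Extent of reaction ξ = 0.812 × 32.4 = 26.309 mol/s
Reaction term: ξ·ΔH°_rxn = 26.309 × -14.6 = -384.11 kJ/s
Q = ΔH = -384.11 kJ/s = -384.11 kW
Heat removed = 23047 kJ/min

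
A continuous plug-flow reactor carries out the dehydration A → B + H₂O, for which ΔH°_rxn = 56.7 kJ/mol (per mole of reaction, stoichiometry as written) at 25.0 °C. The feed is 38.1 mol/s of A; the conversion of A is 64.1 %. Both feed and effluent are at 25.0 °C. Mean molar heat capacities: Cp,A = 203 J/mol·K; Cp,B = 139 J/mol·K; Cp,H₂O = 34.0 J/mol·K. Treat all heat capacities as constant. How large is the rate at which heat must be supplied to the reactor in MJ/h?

Extent of reaction ξ = 0.641 × 38.1 = 24.422 mol/s
Reaction term: ξ·ΔH°_rxn = 24.422 × 56.7 = 1384.7 kJ/s
Q = ΔH = 1384.7 kJ/s = 1384.7 kW
Heat supplied = 4985 MJ/h

Q_in = 4990 MJ/h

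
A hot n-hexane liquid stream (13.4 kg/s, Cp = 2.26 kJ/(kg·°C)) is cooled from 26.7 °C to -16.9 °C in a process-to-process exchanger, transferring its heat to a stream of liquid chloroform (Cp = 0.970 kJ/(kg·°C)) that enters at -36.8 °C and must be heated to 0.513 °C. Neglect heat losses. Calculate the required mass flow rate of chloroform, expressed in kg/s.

ṁ_c = 36.5 kg/s

Heat released by hot stream: Q = 13.4 × 2.26 × (26.7 − -16.9) = 1320.4 kJ/s
Energy balance on cold side (adiabatic exchanger): Q = ṁ_c·Cp_c·(T_c,out − T_c,in)
ṁ_c = 1320.4 / [0.970 × (0.513 − -36.8)] = 36.481 kg/s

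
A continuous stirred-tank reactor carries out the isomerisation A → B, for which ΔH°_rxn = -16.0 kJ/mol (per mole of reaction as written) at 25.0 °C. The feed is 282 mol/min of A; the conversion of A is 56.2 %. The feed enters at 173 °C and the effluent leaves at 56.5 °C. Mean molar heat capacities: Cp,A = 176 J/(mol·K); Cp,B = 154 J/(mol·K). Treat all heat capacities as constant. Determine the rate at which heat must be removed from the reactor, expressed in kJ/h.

Extent of reaction ξ = 0.562 × 282 = 158.48 mol/min
Reaction term: ξ·ΔH°_rxn = 158.48 × -16.0 = -2535.7 kJ/min
Sensible, feed 173→25 °C: -7345.5 kJ/min
Outlet flows (mol/min): A 123.52, B 158.48
Sensible, products 25→56.5 °C: 1453.6 kJ/min
Q = ΔH = -8427.7 kJ/min = -140.46 kW
Heat removed = 505660 kJ/h

Q_out = 506000 kJ/h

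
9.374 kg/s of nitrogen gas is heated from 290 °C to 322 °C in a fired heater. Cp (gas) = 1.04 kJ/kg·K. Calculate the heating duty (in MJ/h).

Q = 1120 MJ/h

Q = ṁ·Cp·ΔT = 9.374 × 1.04 × (322 − 290) = 311.97 kJ/s
Heating duty = 1123.1 MJ/h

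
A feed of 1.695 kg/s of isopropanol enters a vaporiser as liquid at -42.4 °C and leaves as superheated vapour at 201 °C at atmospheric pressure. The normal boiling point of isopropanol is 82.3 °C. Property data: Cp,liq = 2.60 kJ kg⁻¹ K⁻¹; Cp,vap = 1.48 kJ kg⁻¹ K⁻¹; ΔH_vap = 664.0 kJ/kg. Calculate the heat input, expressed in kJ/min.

Q = 118000 kJ/min

liquid -42.4→82.3 °C: 324.22 kJ/kg
vaporisation at 82.3 °C: 664 kJ/kg
vapour 82.3→201 °C: 175.68 kJ/kg
Δh = 324.22 + 664 + 175.68 = 1163.9 kJ/kg
Q = ṁ·Δh = 1.695 kg/s × 1163.9 kJ/kg = 1972.8 kJ/s
|Q| = 1972.8 kW = 118370 kJ/min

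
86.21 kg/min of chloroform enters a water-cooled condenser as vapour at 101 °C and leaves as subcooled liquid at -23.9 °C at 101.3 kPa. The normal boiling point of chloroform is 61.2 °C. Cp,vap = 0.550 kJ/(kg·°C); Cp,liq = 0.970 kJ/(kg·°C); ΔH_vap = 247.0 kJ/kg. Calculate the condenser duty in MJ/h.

vapour 101→61.2 °C: -21.89 kJ/kg
condensation at 61.2 °C: -247 kJ/kg
liquid 61.2→-23.9 °C: -82.547 kJ/kg
Δh = -21.89 + -247 + -82.547 = -351.44 kJ/kg
Q = ṁ·Δh = 86.21 kg/min × -351.44 kJ/kg = -30297 kJ/min
|Q| = 504.96 kW = 1817.8 MJ/h

Q_c = 1820 MJ/h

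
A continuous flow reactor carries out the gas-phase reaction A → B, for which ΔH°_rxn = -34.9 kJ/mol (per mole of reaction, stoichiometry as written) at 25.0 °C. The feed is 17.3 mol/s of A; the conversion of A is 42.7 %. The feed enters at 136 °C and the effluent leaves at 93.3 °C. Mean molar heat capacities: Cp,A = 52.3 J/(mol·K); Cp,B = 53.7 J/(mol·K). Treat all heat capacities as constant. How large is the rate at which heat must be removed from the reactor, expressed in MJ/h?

Extent of reaction ξ = 0.427 × 17.3 = 7.3871 mol/s
Reaction term: ξ·ΔH°_rxn = 7.3871 × -34.9 = -257.81 kJ/s
Sensible, feed 136→25 °C: -100.43 kJ/s
Outlet flows (mol/s): A 9.9129, B 7.3871
Sensible, products 25→93.3 °C: 62.504 kJ/s
Q = ΔH = -295.74 kJ/s = -295.74 kW
Heat removed = 1064.7 MJ/h

Q_out = 1060 MJ/h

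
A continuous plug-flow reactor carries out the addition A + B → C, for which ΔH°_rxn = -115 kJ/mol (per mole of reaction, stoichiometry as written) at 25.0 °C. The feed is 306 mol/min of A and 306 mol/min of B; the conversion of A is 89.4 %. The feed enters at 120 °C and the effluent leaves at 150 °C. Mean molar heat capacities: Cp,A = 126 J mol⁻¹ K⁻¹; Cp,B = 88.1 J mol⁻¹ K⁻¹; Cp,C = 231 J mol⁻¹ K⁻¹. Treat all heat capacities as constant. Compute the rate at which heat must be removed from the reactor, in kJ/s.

Extent of reaction ξ = 0.894 × 306 = 273.56 mol/min
Reaction term: ξ·ΔH°_rxn = 273.56 × -115 = -31460 kJ/min
Sensible, feed 120→25 °C: -6223.9 kJ/min
Outlet flows (mol/min): A 32.436, B 32.436, C 273.56
Sensible, products 25→150 °C: 8767.2 kJ/min
Q = ΔH = -28917 kJ/min = -481.94 kW
Heat removed = 481.94 kJ/s

Q_out = 482 kJ/s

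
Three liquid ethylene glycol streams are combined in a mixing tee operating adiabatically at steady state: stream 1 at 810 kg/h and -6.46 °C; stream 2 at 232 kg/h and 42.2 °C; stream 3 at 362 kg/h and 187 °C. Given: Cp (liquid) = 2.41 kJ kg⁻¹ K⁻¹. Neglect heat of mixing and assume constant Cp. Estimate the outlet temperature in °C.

Energy balance with Q = 0: Σ ṁᵢCp,ᵢ(T_out − Tᵢ) = 0
Σ ṁᵢCp,ᵢTᵢ = 810×2.41×-6.46 + 232×2.41×42.2 + 362×2.41×187 = 174130
Σ ṁᵢCp,ᵢ = 810×2.41 + 232×2.41 + 362×2.41 = 3383.6
T_out = 174130 / 3383.6 = 51.461 °C

T_out = 51.5 °C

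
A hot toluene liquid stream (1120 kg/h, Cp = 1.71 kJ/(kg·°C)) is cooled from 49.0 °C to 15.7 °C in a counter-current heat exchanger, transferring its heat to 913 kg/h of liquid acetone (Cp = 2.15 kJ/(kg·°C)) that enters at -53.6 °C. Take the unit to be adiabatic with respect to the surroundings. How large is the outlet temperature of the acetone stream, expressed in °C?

T_c,out = -21.1 °C

Heat released by hot stream: Q = 1120 × 1.71 × (49.0 − 15.7) = 63776 kJ/h
Energy balance on cold side (adiabatic exchanger): Q = ṁ_c·Cp_c·(T_c,out − T_c,in)
T_c,out = -53.6 + 63776/(913 × 2.15) = -21.11 °C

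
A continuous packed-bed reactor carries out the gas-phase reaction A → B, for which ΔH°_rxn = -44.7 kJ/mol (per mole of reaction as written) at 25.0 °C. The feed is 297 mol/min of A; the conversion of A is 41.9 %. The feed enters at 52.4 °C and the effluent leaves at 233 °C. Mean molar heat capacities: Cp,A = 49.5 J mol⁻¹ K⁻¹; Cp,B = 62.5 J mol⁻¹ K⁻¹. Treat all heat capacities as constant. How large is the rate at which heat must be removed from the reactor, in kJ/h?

Q_out = 154000 kJ/h

Extent of reaction ξ = 0.419 × 297 = 124.44 mol/min
Reaction term: ξ·ΔH°_rxn = 124.44 × -44.7 = -5562.6 kJ/min
Sensible, feed 52.4→25 °C: -402.82 kJ/min
Outlet flows (mol/min): A 172.56, B 124.44
Sensible, products 25→233 °C: 3394.4 kJ/min
Q = ΔH = -2571 kJ/min = -42.85 kW
Heat removed = 154260 kJ/h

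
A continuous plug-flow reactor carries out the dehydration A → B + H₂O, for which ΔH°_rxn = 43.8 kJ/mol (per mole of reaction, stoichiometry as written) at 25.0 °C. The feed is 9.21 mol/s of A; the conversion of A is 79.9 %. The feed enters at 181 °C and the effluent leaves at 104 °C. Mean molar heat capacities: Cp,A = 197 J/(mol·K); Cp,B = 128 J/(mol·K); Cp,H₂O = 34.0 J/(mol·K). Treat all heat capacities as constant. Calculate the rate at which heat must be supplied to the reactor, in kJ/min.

Q_in = 9740 kJ/min

Extent of reaction ξ = 0.799 × 9.21 = 7.3588 mol/s
Reaction term: ξ·ΔH°_rxn = 7.3588 × 43.8 = 322.32 kJ/s
Sensible, feed 181→25 °C: -283.04 kJ/s
Outlet flows (mol/s): A 1.8512, B 7.3588, H₂O 7.3588
Sensible, products 25→104 °C: 122.99 kJ/s
Q = ΔH = 162.26 kJ/s = 162.26 kW
Heat supplied = 9735.7 kJ/min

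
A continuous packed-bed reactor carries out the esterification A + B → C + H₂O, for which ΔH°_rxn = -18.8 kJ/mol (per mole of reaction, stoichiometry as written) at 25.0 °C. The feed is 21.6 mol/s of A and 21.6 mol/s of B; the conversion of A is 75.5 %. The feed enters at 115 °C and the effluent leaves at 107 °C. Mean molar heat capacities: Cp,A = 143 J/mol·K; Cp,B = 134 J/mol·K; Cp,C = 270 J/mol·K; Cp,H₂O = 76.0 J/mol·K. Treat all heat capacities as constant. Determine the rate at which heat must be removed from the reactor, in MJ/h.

Extent of reaction ξ = 0.755 × 21.6 = 16.308 mol/s
Reaction term: ξ·ΔH°_rxn = 16.308 × -18.8 = -306.59 kJ/s
Sensible, feed 115→25 °C: -538.49 kJ/s
Outlet flows (mol/s): A 5.292, B 5.292, C 16.308, H₂O 16.308
Sensible, products 25→107 °C: 582.89 kJ/s
Q = ΔH = -262.19 kJ/s = -262.19 kW
Heat removed = 943.87 MJ/h

Q_out = 944 MJ/h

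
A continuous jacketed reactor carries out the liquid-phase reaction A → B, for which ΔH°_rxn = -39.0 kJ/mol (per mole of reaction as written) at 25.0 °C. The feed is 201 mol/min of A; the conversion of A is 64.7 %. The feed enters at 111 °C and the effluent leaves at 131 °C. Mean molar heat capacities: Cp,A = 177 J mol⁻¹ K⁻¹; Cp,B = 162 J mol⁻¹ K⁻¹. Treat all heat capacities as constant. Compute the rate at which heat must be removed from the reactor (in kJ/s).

Q_out = 76.1 kJ/s

Extent of reaction ξ = 0.647 × 201 = 130.05 mol/min
Reaction term: ξ·ΔH°_rxn = 130.05 × -39.0 = -5071.8 kJ/min
Sensible, feed 111→25 °C: -3059.6 kJ/min
Outlet flows (mol/min): A 70.953, B 130.05
Sensible, products 25→131 °C: 3564.4 kJ/min
Q = ΔH = -4567.1 kJ/min = -76.118 kW
Heat removed = 76.118 kJ/s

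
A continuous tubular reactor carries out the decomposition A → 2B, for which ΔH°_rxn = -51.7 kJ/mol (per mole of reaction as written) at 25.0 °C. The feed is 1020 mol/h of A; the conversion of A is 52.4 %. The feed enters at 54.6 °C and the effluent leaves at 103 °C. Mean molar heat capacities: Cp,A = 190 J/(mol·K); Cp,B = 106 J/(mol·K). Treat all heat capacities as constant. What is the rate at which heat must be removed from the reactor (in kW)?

Extent of reaction ξ = 0.524 × 1020 = 534.48 mol/h
Reaction term: ξ·ΔH°_rxn = 534.48 × -51.7 = -27633 kJ/h
Sensible, feed 54.6→25 °C: -5736.5 kJ/h
Outlet flows (mol/h): A 485.52, B 1069
Sensible, products 25→103 °C: 16034 kJ/h
Q = ΔH = -17336 kJ/h = -4.8154 kW
Heat removed = 4.8154 kW

Q_out = 4.82 kW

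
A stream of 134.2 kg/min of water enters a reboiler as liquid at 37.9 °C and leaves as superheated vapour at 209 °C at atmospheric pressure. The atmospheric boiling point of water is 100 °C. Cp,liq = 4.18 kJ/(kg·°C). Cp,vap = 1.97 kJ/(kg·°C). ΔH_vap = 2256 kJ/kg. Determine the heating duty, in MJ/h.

Q = 22000 MJ/h

liquid 37.9→100 °C: 259.58 kJ/kg
vaporisation at 100 °C: 2256 kJ/kg
vapour 100→209 °C: 214.73 kJ/kg
Δh = 259.58 + 2256 + 214.73 = 2730.3 kJ/kg
Q = ṁ·Δh = 134.2 kg/min × 2730.3 kJ/kg = 366410 kJ/min
|Q| = 6106.8 kW = 21984 MJ/h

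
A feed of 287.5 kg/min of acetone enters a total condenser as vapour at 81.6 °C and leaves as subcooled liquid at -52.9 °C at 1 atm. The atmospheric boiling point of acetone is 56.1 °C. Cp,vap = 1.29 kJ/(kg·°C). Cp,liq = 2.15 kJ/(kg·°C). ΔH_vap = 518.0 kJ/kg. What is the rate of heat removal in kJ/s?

Q_c = 3760 kJ/s

vapour 81.6→56.1 °C: -32.895 kJ/kg
condensation at 56.1 °C: -518 kJ/kg
liquid 56.1→-52.9 °C: -234.35 kJ/kg
Δh = -32.895 + -518 + -234.35 = -785.25 kJ/kg
Q = ṁ·Δh = 287.5 kg/min × -785.25 kJ/kg = -225760 kJ/min
|Q| = 3762.6 kW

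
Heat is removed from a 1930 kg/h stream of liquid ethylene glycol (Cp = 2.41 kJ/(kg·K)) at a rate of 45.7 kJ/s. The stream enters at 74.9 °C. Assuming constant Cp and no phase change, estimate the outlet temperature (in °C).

Q = 45.7 kJ/s = 164520 kJ/h
ΔT = Q/(ṁ·Cp) = 164520/(1930×2.41) = 35.371 K
T_out = 74.9 − 35.371 = 39.529 °C

T_out = 39.5 °C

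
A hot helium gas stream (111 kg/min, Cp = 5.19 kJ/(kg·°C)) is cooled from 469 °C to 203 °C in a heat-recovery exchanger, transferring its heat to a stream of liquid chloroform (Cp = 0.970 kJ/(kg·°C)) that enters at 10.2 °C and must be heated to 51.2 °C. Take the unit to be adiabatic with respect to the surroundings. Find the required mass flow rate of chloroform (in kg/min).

ṁ_c = 3850 kg/min

Heat released by hot stream: Q = 111 × 5.19 × (469 − 203) = 153240 kJ/min
Energy balance on cold side (adiabatic exchanger): Q = ṁ_c·Cp_c·(T_c,out − T_c,in)
ṁ_c = 153240 / [0.970 × (51.2 − 10.2)] = 3853.2 kg/min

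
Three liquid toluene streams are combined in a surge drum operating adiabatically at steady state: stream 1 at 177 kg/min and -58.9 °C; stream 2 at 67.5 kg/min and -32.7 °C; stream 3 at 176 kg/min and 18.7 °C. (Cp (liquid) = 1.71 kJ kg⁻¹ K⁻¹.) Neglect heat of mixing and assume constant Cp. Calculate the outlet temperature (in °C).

T_out = -22.2 °C

Energy balance with Q = 0: Σ ṁᵢCp,ᵢ(T_out − Tᵢ) = 0
Σ ṁᵢCp,ᵢTᵢ = 177×1.71×-58.9 + 67.5×1.71×-32.7 + 176×1.71×18.7 = -15974
Σ ṁᵢCp,ᵢ = 177×1.71 + 67.5×1.71 + 176×1.71 = 719.05
T_out = -15974 / 719.05 = -22.215 °C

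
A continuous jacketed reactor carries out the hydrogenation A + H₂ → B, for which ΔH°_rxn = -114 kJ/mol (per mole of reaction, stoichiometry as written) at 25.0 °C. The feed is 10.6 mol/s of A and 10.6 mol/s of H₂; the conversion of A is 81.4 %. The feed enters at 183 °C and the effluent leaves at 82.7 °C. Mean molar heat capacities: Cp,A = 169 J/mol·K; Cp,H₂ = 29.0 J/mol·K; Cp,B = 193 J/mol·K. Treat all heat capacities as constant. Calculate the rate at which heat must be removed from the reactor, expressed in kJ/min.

Q_out = 71800 kJ/min

Extent of reaction ξ = 0.814 × 10.6 = 8.6284 mol/s
Reaction term: ξ·ΔH°_rxn = 8.6284 × -114 = -983.64 kJ/s
Sensible, feed 183→25 °C: -331.61 kJ/s
Outlet flows (mol/s): A 1.9716, H₂ 1.9716, B 8.6284
Sensible, products 25→82.7 °C: 118.61 kJ/s
Q = ΔH = -1196.6 kJ/s = -1196.6 kW
Heat removed = 71798 kJ/min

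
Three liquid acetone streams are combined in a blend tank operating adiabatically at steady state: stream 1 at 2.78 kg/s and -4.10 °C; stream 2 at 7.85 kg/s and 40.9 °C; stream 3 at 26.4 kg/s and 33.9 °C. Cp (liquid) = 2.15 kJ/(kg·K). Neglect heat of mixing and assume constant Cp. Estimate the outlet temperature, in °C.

Energy balance with Q = 0: Σ ṁᵢCp,ᵢ(T_out − Tᵢ) = 0
Σ ṁᵢCp,ᵢTᵢ = 2.78×2.15×-4.10 + 7.85×2.15×40.9 + 26.4×2.15×33.9 = 2589.9
Σ ṁᵢCp,ᵢ = 2.78×2.15 + 7.85×2.15 + 26.4×2.15 = 79.614
T_out = 2589.9 / 79.614 = 32.531 °C

T_out = 32.5 °C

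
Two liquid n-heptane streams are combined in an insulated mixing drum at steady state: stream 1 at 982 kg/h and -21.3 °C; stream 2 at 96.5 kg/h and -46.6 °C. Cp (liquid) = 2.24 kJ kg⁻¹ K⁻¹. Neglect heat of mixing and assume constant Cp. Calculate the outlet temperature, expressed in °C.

Energy balance with Q = 0: Σ ṁᵢCp,ᵢ(T_out − Tᵢ) = 0
T_out = Σ ṁᵢCp,ᵢTᵢ / Σ ṁᵢCp,ᵢ
      = -56926 / 2415.8 = -23.564 °C

T_out = -23.6 °C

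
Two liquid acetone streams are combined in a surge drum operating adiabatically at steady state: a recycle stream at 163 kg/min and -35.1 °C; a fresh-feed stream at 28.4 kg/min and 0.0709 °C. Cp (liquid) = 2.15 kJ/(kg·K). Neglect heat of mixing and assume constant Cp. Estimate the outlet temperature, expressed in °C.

T_out = -29.9 °C

Adiabatic, steady state ⇒ Σ ṁᵢCp,ᵢ(T_out − Tᵢ) = 0
T_out = Σ ṁᵢCp,ᵢTᵢ / Σ ṁᵢCp,ᵢ
      = -12296 / 411.51 = -29.881 °C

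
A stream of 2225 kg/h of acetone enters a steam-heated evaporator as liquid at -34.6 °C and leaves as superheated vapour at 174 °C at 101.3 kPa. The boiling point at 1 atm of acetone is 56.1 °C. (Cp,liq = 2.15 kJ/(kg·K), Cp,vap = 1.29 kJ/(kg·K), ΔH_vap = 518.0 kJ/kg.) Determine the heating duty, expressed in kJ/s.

Q = 535 kJ/s

liquid -34.6→56.1 °C: 195 kJ/kg
vaporisation at 56.1 °C: 518 kJ/kg
vapour 56.1→174 °C: 152.09 kJ/kg
Δh = 195 + 518 + 152.09 = 865.1 kJ/kg
Q = ṁ·Δh = 2225 kg/h × 865.1 kJ/kg = 1.9248e+06 kJ/h
|Q| = 534.68 kW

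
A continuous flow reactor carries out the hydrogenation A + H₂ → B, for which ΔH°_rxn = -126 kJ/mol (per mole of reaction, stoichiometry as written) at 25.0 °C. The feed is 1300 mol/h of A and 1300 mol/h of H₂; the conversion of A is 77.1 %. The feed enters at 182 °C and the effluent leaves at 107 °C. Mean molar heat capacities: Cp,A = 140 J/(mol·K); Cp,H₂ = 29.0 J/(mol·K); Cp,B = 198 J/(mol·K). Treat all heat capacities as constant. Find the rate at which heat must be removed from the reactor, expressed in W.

Extent of reaction ξ = 0.771 × 1300 = 1002.3 mol/h
Reaction term: ξ·ΔH°_rxn = 1002.3 × -126 = -126290 kJ/h
Sensible, feed 182→25 °C: -34493 kJ/h
Outlet flows (mol/h): A 297.7, H₂ 297.7, B 1002.3
Sensible, products 25→107 °C: 20399 kJ/h
Q = ΔH = -140380 kJ/h = -38.996 kW
Heat removed = 38996 W

Q_out = 39000 W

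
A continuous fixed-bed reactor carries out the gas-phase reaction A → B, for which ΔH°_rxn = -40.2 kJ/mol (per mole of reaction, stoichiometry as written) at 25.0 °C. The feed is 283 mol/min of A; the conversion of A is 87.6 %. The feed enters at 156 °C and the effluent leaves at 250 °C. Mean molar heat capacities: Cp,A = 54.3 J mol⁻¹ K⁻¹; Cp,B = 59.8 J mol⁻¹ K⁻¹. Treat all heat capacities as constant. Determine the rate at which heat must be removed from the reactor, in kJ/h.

Q_out = 493000 kJ/h

Extent of reaction ξ = 0.876 × 283 = 247.91 mol/min
Reaction term: ξ·ΔH°_rxn = 247.91 × -40.2 = -9965.9 kJ/min
Sensible, feed 156→25 °C: -2013.1 kJ/min
Outlet flows (mol/min): A 35.092, B 247.91
Sensible, products 25→250 °C: 3764.3 kJ/min
Q = ΔH = -8214.6 kJ/min = -136.91 kW
Heat removed = 492880 kJ/h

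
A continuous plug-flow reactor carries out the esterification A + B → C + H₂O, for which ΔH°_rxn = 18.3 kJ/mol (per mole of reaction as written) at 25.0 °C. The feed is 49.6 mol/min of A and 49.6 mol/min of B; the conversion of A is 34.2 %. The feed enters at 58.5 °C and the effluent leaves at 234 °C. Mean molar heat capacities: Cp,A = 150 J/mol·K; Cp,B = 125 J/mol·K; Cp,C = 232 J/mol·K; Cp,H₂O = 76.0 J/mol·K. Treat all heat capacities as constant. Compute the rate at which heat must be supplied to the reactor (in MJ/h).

Q_in = 169 MJ/h

Extent of reaction ξ = 0.342 × 49.6 = 16.963 mol/min
Reaction term: ξ·ΔH°_rxn = 16.963 × 18.3 = 310.43 kJ/min
Sensible, feed 58.5→25 °C: -456.94 kJ/min
Outlet flows (mol/min): A 32.637, B 32.637, C 16.963, H₂O 16.963
Sensible, products 25→234 °C: 2967.8 kJ/min
Q = ΔH = 2821.2 kJ/min = 47.021 kW
Heat supplied = 169.27 MJ/h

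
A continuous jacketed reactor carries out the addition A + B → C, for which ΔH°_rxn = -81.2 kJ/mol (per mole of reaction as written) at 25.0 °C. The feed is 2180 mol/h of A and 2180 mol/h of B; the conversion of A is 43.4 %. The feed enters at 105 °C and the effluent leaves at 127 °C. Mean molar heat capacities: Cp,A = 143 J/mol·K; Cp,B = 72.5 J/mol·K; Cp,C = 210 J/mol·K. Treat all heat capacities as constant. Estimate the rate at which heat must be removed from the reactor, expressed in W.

Q_out = 18600 W

Extent of reaction ξ = 0.434 × 2180 = 946.12 mol/h
Reaction term: ξ·ΔH°_rxn = 946.12 × -81.2 = -76825 kJ/h
Sensible, feed 105→25 °C: -37583 kJ/h
Outlet flows (mol/h): A 1233.9, B 1233.9, C 946.12
Sensible, products 25→127 °C: 47388 kJ/h
Q = ΔH = -67020 kJ/h = -18.617 kW
Heat removed = 18617 W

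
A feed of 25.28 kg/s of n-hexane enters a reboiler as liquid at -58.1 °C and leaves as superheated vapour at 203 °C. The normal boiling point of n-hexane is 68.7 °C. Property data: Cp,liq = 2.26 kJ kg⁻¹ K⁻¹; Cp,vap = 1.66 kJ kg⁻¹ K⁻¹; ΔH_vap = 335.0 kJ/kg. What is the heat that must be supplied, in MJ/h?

Q = 76900 MJ/h

liquid -58.1→68.7 °C: 286.57 kJ/kg
vaporisation at 68.7 °C: 335 kJ/kg
vapour 68.7→203 °C: 222.94 kJ/kg
Δh = 286.57 + 335 + 222.94 = 844.51 kJ/kg
Q = ṁ·Δh = 25.28 kg/s × 844.51 kJ/kg = 21349 kJ/s
|Q| = 21349 kW = 76857 MJ/h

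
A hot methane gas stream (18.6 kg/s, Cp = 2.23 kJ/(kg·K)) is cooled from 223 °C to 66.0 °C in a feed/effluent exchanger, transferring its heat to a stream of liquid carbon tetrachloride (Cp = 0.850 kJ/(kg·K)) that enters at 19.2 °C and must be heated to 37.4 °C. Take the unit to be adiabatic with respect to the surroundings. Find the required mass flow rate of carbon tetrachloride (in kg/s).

Heat released by hot stream: Q = 18.6 × 2.23 × (223 − 66.0) = 6512 kJ/s
Energy balance on cold side (adiabatic exchanger): Q = ṁ_c·Cp_c·(T_c,out − T_c,in)
ṁ_c = 6512 / [0.850 × (37.4 − 19.2)] = 420.95 kg/s

ṁ_c = 421 kg/s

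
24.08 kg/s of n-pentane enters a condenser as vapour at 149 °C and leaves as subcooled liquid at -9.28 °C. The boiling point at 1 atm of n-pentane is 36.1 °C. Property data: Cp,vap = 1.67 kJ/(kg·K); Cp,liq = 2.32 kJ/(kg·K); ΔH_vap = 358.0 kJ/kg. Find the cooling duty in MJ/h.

Q_c = 56500 MJ/h

vapour 149→36.1 °C: -188.54 kJ/kg
condensation at 36.1 °C: -358 kJ/kg
liquid 36.1→-9.28 °C: -105.28 kJ/kg
Δh = -188.54 + -358 + -105.28 = -651.82 kJ/kg
Q = ṁ·Δh = 24.08 kg/s × -651.82 kJ/kg = -15696 kJ/s
|Q| = 15696 kW = 56505 MJ/h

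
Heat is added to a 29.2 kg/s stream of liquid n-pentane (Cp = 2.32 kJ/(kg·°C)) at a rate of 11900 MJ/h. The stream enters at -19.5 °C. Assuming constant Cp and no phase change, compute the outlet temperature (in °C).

Q = 11900 MJ/h = 3305.6 kJ/s
ΔT = Q/(ṁ·Cp) = 3305.6/(29.2×2.32) = 48.795 K
T_out = -19.5 + 48.795 = 29.295 °C

T_out = 29.3 °C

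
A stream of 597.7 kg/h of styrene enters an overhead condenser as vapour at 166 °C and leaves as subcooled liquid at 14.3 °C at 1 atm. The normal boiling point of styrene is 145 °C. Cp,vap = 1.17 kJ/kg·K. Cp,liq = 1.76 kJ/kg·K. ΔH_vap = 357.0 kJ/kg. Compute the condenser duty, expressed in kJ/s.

vapour 166→145 °C: -24.57 kJ/kg
condensation at 145 °C: -357 kJ/kg
liquid 145→14.3 °C: -230.03 kJ/kg
Δh = -24.57 + -357 + -230.03 = -611.6 kJ/kg
Q = ṁ·Δh = 597.7 kg/h × -611.6 kJ/kg = -365550 kJ/h
|Q| = 101.54 kW

Q_c = 102 kJ/s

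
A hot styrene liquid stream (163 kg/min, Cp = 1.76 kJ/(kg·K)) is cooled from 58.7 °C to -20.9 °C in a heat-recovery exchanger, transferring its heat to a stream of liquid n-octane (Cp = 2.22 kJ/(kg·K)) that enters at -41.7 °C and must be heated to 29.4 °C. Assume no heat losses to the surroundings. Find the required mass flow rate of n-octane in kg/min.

Heat released by hot stream: Q = 163 × 1.76 × (58.7 − -20.9) = 22836 kJ/min
Energy balance on cold side (adiabatic exchanger): Q = ṁ_c·Cp_c·(T_c,out − T_c,in)
ṁ_c = 22836 / [2.22 × (29.4 − -41.7)] = 144.67 kg/min

ṁ_c = 145 kg/min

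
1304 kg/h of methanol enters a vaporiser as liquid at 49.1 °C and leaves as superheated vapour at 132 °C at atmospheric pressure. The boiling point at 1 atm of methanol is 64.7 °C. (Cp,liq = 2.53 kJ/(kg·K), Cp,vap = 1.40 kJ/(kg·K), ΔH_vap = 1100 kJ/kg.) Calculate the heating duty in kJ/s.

Q = 447 kJ/s

liquid 49.1→64.7 °C: 39.468 kJ/kg
vaporisation at 64.7 °C: 1100 kJ/kg
vapour 64.7→132 °C: 94.22 kJ/kg
Δh = 39.468 + 1100 + 94.22 = 1233.7 kJ/kg
Q = ṁ·Δh = 1304 kg/h × 1233.7 kJ/kg = 1.6087e+06 kJ/h
|Q| = 446.87 kW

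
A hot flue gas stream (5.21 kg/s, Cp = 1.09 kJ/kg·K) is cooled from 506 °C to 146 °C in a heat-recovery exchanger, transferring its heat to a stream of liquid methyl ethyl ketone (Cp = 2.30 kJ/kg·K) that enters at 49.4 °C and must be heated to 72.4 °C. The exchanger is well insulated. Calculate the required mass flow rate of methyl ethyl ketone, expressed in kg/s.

Heat released by hot stream: Q = 5.21 × 1.09 × (506 − 146) = 2044.4 kJ/s
Energy balance on cold side (adiabatic exchanger): Q = ṁ_c·Cp_c·(T_c,out − T_c,in)
ṁ_c = 2044.4 / [2.30 × (72.4 − 49.4)] = 38.647 kg/s

ṁ_c = 38.6 kg/s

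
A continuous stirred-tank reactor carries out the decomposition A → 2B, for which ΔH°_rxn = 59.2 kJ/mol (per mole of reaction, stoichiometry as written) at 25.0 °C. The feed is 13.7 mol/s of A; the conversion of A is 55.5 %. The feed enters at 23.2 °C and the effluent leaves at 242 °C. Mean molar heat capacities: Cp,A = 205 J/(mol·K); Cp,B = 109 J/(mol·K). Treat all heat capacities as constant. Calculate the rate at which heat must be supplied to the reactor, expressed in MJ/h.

Q_in = 3910 MJ/h

Extent of reaction ξ = 0.555 × 13.7 = 7.6035 mol/s
Reaction term: ξ·ΔH°_rxn = 7.6035 × 59.2 = 450.13 kJ/s
Sensible, feed 23.2→25 °C: 5.0553 kJ/s
Outlet flows (mol/s): A 6.0965, B 15.207
Sensible, products 25→242 °C: 630.89 kJ/s
Q = ΔH = 1086.1 kJ/s = 1086.1 kW
Heat supplied = 3909.9 MJ/h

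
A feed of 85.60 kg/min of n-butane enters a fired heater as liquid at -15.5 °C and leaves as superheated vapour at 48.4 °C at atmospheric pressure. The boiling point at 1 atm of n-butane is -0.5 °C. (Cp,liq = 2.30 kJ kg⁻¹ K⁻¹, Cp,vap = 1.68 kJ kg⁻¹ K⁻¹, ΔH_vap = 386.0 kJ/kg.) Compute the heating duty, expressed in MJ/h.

liquid -15.5→-0.5 °C: 34.5 kJ/kg
vaporisation at -0.5 °C: 386 kJ/kg
vapour -0.5→48.4 °C: 82.152 kJ/kg
Δh = 34.5 + 386 + 82.152 = 502.65 kJ/kg
Q = ṁ·Δh = 85.60 kg/min × 502.65 kJ/kg = 43027 kJ/min
|Q| = 717.12 kW = 2581.6 MJ/h

Q = 2580 MJ/h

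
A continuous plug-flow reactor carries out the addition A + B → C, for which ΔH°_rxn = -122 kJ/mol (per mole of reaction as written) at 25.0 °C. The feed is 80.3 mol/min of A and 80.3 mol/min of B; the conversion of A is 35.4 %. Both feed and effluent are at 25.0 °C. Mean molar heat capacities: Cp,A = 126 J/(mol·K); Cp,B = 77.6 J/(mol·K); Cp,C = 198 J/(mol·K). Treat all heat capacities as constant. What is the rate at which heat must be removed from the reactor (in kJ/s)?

Q_out = 57.8 kJ/s

Extent of reaction ξ = 0.354 × 80.3 = 28.426 mol/min
Reaction term: ξ·ΔH°_rxn = 28.426 × -122 = -3468 kJ/min
Q = ΔH = -3468 kJ/min = -57.8 kW
Heat removed = 57.8 kJ/s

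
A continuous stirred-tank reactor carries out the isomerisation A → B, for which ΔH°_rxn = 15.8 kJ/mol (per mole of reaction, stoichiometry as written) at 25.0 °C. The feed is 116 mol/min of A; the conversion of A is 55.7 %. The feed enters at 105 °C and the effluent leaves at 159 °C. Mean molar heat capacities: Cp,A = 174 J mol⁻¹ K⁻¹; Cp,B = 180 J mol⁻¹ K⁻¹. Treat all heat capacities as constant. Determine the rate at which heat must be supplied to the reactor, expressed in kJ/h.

Extent of reaction ξ = 0.557 × 116 = 64.612 mol/min
Reaction term: ξ·ΔH°_rxn = 64.612 × 15.8 = 1020.9 kJ/min
Sensible, feed 105→25 °C: -1614.7 kJ/min
Outlet flows (mol/min): A 51.388, B 64.612
Sensible, products 25→159 °C: 2756.6 kJ/min
Q = ΔH = 2162.8 kJ/min = 36.046 kW
Heat supplied = 129770 kJ/h

Q_in = 130000 kJ/h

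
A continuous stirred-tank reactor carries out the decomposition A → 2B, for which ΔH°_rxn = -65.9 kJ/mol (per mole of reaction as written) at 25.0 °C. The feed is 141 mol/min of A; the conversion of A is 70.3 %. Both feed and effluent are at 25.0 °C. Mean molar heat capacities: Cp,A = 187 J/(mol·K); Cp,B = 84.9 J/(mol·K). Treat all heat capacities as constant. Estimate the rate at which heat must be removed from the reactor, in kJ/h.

Q_out = 392000 kJ/h

Extent of reaction ξ = 0.703 × 141 = 99.123 mol/min
Reaction term: ξ·ΔH°_rxn = 99.123 × -65.9 = -6532.2 kJ/min
Q = ΔH = -6532.2 kJ/min = -108.87 kW
Heat removed = 391930 kJ/h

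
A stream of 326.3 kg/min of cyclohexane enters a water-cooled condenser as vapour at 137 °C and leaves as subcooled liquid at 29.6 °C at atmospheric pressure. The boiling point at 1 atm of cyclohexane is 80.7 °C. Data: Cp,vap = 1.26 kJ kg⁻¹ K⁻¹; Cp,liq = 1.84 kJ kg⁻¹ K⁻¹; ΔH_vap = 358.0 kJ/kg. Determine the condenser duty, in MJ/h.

vapour 137→80.7 °C: -70.938 kJ/kg
condensation at 80.7 °C: -358 kJ/kg
liquid 80.7→29.6 °C: -94.024 kJ/kg
Δh = -70.938 + -358 + -94.024 = -522.96 kJ/kg
Q = ṁ·Δh = 326.3 kg/min × -522.96 kJ/kg = -170640 kJ/min
|Q| = 2844 kW = 10239 MJ/h

Q_c = 10200 MJ/h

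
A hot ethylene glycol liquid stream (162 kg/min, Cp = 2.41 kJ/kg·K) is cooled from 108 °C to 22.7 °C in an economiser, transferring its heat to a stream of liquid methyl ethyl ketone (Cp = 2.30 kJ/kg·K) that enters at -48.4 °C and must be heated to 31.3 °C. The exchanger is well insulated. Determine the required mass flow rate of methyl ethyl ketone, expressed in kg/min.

ṁ_c = 182 kg/min

Heat released by hot stream: Q = 162 × 2.41 × (108 − 22.7) = 33303 kJ/min
Energy balance on cold side (adiabatic exchanger): Q = ṁ_c·Cp_c·(T_c,out − T_c,in)
ṁ_c = 33303 / [2.30 × (31.3 − -48.4)] = 181.67 kg/min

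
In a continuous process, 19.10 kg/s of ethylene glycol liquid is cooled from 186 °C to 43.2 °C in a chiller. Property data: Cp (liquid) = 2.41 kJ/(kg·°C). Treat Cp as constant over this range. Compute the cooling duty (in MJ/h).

Q_c = 23700 MJ/h

Q = ṁ·Cp·ΔT = 19.10 × 2.41 × (43.2 − 186) = -6573.2 kJ/s
Cooling duty = 23664 MJ/h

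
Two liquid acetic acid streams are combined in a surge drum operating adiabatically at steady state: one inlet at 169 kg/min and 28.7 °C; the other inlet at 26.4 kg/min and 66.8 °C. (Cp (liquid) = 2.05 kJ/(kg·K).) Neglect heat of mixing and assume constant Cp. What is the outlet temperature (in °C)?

T_out = 33.8 °C

Adiabatic, steady state ⇒ Σ ṁᵢCp,ᵢ(T_out − Tᵢ) = 0
Σ ṁᵢCp,ᵢTᵢ = 169×2.05×28.7 + 26.4×2.05×66.8 = 13558
Σ ṁᵢCp,ᵢ = 169×2.05 + 26.4×2.05 = 400.57
T_out = 13558 / 400.57 = 33.848 °C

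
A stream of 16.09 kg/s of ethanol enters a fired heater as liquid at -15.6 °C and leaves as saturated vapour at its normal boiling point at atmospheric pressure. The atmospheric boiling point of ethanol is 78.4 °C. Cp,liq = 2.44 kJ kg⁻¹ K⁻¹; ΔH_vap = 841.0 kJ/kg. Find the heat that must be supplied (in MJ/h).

liquid -15.6→78.4 °C: 229.36 kJ/kg
vaporisation at 78.4 °C: 841 kJ/kg
Δh = 229.36 + 841 = 1070.4 kJ/kg
Q = ṁ·Δh = 16.09 kg/s × 1070.4 kJ/kg = 17222 kJ/s
|Q| = 17222 kW = 62000 MJ/h

Q = 62000 MJ/h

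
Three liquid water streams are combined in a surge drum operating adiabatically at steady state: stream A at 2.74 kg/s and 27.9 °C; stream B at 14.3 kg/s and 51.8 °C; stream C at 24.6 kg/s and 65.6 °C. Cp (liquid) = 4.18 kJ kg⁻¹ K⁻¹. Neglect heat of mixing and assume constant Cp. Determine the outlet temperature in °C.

Adiabatic, steady state ⇒ Σ ṁᵢCp,ᵢ(T_out − Tᵢ) = 0
Σ ṁᵢCp,ᵢTᵢ = 2.74×4.18×27.9 + 14.3×4.18×51.8 + 24.6×4.18×65.6 = 10161
Σ ṁᵢCp,ᵢ = 2.74×4.18 + 14.3×4.18 + 24.6×4.18 = 174.06
T_out = 10161 / 174.06 = 58.38 °C

T_out = 58.4 °C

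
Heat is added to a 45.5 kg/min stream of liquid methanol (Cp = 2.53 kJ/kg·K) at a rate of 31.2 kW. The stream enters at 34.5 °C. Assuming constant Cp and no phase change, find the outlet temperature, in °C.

T_out = 50.8 °C

Q = 31.2 kW = 1872 kJ/min
ΔT = Q/(ṁ·Cp) = 1872/(45.5×2.53) = 16.262 K
T_out = 34.5 + 16.262 = 50.762 °C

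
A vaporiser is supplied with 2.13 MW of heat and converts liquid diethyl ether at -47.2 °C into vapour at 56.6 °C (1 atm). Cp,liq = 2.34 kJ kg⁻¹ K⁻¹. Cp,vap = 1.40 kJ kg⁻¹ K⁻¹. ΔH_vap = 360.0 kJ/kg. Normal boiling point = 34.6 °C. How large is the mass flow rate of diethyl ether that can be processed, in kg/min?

ṁ = 220 kg/min

Δh = 2.34×(34.6−-47.2) + 360.0 + 1.40×(56.6−34.6) = 582.21 kJ/kg
Q = 2.13 MW = 2130 kJ/s = 127800 kJ/min
ṁ = Q/Δh = 127800 / 582.21 = 219.51 kg/min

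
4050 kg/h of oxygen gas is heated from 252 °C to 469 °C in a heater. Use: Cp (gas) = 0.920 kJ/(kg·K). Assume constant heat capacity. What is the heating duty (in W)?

Q = 225000 W

Q = ṁ·Cp·ΔT = 4050 × 0.920 × (469 − 252) = 808540 kJ/h
Converting: 808540 / 3600 s = 224.59 kW
Heating duty = 224600 W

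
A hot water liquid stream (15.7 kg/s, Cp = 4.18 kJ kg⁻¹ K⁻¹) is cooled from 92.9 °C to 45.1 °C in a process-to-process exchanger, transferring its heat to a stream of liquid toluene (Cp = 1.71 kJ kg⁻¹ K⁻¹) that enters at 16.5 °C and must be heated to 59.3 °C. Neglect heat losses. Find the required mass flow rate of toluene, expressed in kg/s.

Heat released by hot stream: Q = 15.7 × 4.18 × (92.9 − 45.1) = 3136.9 kJ/s
Energy balance on cold side (adiabatic exchanger): Q = ṁ_c·Cp_c·(T_c,out − T_c,in)
ṁ_c = 3136.9 / [1.71 × (59.3 − 16.5)] = 42.861 kg/s

ṁ_c = 42.9 kg/s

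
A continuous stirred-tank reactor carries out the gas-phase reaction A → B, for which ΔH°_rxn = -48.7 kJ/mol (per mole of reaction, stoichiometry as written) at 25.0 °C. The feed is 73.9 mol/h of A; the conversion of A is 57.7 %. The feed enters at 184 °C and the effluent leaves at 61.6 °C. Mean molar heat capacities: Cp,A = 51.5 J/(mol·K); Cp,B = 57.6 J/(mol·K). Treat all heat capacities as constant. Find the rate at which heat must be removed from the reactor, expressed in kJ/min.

Extent of reaction ξ = 0.577 × 73.9 = 42.64 mol/h
Reaction term: ξ·ΔH°_rxn = 42.64 × -48.7 = -2076.6 kJ/h
Sensible, feed 184→25 °C: -605.13 kJ/h
Outlet flows (mol/h): A 31.26, B 42.64
Sensible, products 25→61.6 °C: 148.81 kJ/h
Q = ΔH = -2532.9 kJ/h = -0.70358 kW
Heat removed = 42.215 kJ/min

Q_out = 42.2 kJ/min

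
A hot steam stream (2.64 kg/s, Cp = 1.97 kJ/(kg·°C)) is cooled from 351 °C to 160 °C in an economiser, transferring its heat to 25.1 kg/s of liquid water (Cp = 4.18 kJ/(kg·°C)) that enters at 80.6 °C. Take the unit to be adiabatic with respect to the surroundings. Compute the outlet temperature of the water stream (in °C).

T_c,out = 90.1 °C

Heat released by hot stream: Q = 2.64 × 1.97 × (351 − 160) = 993.35 kJ/s
Energy balance on cold side (adiabatic exchanger): Q = ṁ_c·Cp_c·(T_c,out − T_c,in)
T_c,out = 80.6 + 993.35/(25.1 × 4.18) = 90.068 °C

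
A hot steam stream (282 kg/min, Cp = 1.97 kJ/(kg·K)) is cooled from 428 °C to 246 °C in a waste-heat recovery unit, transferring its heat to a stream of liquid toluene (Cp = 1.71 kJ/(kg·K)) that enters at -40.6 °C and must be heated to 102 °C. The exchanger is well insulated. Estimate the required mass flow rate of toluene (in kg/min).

ṁ_c = 415 kg/min

Heat released by hot stream: Q = 282 × 1.97 × (428 − 246) = 101110 kJ/min
Energy balance on cold side (adiabatic exchanger): Q = ṁ_c·Cp_c·(T_c,out − T_c,in)
ṁ_c = 101110 / [1.71 × (102 − -40.6)] = 414.64 kg/min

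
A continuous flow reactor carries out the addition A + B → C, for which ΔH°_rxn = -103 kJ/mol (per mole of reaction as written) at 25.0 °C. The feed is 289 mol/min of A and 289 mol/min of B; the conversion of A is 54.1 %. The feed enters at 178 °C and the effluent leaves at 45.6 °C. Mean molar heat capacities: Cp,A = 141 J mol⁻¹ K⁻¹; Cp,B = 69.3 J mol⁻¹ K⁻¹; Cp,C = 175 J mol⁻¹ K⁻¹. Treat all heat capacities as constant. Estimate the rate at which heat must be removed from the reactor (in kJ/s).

Q_out = 404 kJ/s

Extent of reaction ξ = 0.541 × 289 = 156.35 mol/min
Reaction term: ξ·ΔH°_rxn = 156.35 × -103 = -16104 kJ/min
Sensible, feed 178→25 °C: -9298.8 kJ/min
Outlet flows (mol/min): A 132.65, B 132.65, C 156.35
Sensible, products 25→45.6 °C: 1138.3 kJ/min
Q = ΔH = -24264 kJ/min = -404.41 kW
Heat removed = 404.41 kJ/s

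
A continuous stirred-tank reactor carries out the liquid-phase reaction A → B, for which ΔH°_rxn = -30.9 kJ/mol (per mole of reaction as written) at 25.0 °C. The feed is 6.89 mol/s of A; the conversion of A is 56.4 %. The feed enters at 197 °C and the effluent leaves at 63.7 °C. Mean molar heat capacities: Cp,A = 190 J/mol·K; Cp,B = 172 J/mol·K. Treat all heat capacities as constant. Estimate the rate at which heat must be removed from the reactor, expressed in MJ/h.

Q_out = 1070 MJ/h

Extent of reaction ξ = 0.564 × 6.89 = 3.886 mol/s
Reaction term: ξ·ΔH°_rxn = 3.886 × -30.9 = -120.08 kJ/s
Sensible, feed 197→25 °C: -225.17 kJ/s
Outlet flows (mol/s): A 3.004, B 3.886
Sensible, products 25→63.7 °C: 47.955 kJ/s
Q = ΔH = -297.29 kJ/s = -297.29 kW
Heat removed = 1070.2 MJ/h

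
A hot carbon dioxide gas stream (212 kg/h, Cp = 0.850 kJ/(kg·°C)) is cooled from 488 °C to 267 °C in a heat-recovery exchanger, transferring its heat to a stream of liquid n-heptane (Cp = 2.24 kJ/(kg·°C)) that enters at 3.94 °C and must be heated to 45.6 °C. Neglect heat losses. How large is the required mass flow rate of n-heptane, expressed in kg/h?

ṁ_c = 427 kg/h

Heat released by hot stream: Q = 212 × 0.850 × (488 − 267) = 39824 kJ/h
Energy balance on cold side (adiabatic exchanger): Q = ṁ_c·Cp_c·(T_c,out − T_c,in)
ṁ_c = 39824 / [2.24 × (45.6 − 3.94)] = 426.76 kg/h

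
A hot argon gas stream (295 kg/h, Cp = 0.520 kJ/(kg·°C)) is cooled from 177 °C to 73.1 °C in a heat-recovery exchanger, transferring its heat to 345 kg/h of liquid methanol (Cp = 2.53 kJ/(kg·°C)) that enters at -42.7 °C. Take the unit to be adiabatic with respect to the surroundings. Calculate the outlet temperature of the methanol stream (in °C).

Heat released by hot stream: Q = 295 × 0.520 × (177 − 73.1) = 15938 kJ/h
Energy balance on cold side (adiabatic exchanger): Q = ṁ_c·Cp_c·(T_c,out − T_c,in)
T_c,out = -42.7 + 15938/(345 × 2.53) = -24.44 °C

T_c,out = -24.4 °C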